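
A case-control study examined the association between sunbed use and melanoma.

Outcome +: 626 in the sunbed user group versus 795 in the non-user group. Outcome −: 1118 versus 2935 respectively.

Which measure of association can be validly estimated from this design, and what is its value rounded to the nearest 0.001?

From the description: a = 626, b = 1118, c = 795, d = 2935.
This is a case-control study: participants were sampled on outcome status, so risks in the source population cannot be estimated directly — relative risk is not valid here. The odds ratio is the appropriate measure.
OR = (a·d)/(b·c) = (626 × 2935) / (1118 × 795) = 1837310 / 888810 = 2.06716

2.067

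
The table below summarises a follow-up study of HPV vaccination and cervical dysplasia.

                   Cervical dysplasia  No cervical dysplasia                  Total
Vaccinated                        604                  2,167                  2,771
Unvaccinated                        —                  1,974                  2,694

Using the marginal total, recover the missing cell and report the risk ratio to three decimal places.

0.816

The missing cell is in the unexposed row: 2694 − 1974 = 720.
So a = 604, b = 2167, c = 720, d = 1974.
RR = [a/(a+b)] / [c/(c+d)] = (604/2771) / (720/2694) = 0.21797/0.26726 = 0.81558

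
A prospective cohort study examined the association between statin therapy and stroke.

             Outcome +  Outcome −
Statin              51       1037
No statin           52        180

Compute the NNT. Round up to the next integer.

Risk in treated group = 51/1088 = 0.04688; risk in control = 52/232 = 0.22414.
Absolute risk reduction = 0.22414 − 0.04688 = 0.17726
NNT = 1 / ARR = 1 / 0.17726 = 5.641 → round up → 6

6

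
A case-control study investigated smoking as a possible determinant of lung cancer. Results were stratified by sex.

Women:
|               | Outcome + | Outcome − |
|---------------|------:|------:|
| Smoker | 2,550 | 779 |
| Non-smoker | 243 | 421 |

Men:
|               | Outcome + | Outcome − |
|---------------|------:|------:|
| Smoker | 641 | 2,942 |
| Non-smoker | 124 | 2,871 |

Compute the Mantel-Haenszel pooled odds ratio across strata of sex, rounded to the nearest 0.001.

OR_MH = Σ(aᵢdᵢ/nᵢ) / Σ(bᵢcᵢ/nᵢ), where nᵢ is the stratum total.
Stratum 1 (Women): n = 3993; a·d/n = 2550·421/3993 = 268.8580; b·c/n = 779·243/3993 = 47.4072
Stratum 2 (Men): n = 6578; a·d/n = 641·2871/6578 = 279.7676; b·c/n = 2942·124/6578 = 55.4588
OR_MH = (268.8580 + 279.7676) / (47.4072 + 55.4588) = 548.6256 / 102.8660 = 5.33340

5.333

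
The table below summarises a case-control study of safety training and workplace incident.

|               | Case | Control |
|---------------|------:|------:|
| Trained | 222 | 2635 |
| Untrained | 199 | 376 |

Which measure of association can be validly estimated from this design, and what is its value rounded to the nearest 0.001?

Cells: a = 222, b = 2635, c = 199, d = 376.
This is a case-control study: participants were sampled on outcome status, so risks in the source population cannot be estimated directly — relative risk is not valid here. The odds ratio is the appropriate measure.
OR = (a·d)/(b·c) = (222 × 376) / (2635 × 199) = 83472 / 524365 = 0.15919

0.159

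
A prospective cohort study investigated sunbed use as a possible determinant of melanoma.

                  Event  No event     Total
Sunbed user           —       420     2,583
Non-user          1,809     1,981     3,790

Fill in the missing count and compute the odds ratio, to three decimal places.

5.640

The missing cell is in the exposed row: 2583 − 420 = 2163.
So a = 2163, b = 420, c = 1809, d = 1981.
OR = (a·d)/(b·c) = (2163 × 1981) / (420 × 1809) = 4284903 / 759780 = 5.63966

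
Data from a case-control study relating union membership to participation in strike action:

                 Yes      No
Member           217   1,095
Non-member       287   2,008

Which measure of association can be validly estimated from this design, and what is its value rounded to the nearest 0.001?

Cells: a = 217, b = 1095, c = 287, d = 2008.
This is a case-control study: participants were sampled on outcome status, so risks in the source population cannot be estimated directly — relative risk is not valid here. The odds ratio is the appropriate measure.
OR = (a·d)/(b·c) = (217 × 2008) / (1095 × 287) = 435736 / 314265 = 1.38652

1.387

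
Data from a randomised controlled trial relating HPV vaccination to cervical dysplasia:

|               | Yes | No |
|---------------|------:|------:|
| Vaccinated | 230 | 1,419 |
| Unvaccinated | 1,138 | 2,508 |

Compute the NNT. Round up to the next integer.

6

Risk in treated group = 230/1649 = 0.13948; risk in control = 1138/3646 = 0.31212.
Absolute risk reduction = 0.31212 − 0.13948 = 0.17264
NNT = 1 / ARR = 1 / 0.17264 = 5.792 → round up → 6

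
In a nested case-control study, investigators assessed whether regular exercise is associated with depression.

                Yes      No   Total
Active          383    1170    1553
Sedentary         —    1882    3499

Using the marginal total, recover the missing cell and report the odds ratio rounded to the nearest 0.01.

The missing cell is in the unexposed row: 3499 − 1882 = 1617.
So a = 383, b = 1170, c = 1617, d = 1882.
OR = (a·d)/(b·c) = (383 × 1882) / (1170 × 1617) = 720806 / 1891890 = 0.38100

0.38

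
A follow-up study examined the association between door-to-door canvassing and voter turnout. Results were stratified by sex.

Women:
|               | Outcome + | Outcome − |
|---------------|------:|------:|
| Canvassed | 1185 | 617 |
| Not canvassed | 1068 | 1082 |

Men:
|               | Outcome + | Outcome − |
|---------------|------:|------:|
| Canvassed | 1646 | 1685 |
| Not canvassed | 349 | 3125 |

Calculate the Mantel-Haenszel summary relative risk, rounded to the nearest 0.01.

RR_MH = Σ(aᵢ·n₀ᵢ/nᵢ) / Σ(cᵢ·n₁ᵢ/nᵢ), with n₁ᵢ = aᵢ+bᵢ (exposed), n₀ᵢ = cᵢ+dᵢ (unexposed), nᵢ = n₁ᵢ+n₀ᵢ.
Stratum 1 (Women): n₁ = 1802, n₀ = 2150, n = 3952; a·n₀/n = 1185·2150/3952 = 644.6736; c·n₁/n = 1068·1802/3952 = 486.9777
Stratum 2 (Men): n₁ = 3331, n₀ = 3474, n = 6805; a·n₀/n = 1646·3474/6805 = 840.2945; c·n₁/n = 349·3331/6805 = 170.8331
RR_MH = (644.6736 + 840.2945) / (486.9777 + 170.8331) = 1484.9681 / 657.8108 = 2.25744

2.26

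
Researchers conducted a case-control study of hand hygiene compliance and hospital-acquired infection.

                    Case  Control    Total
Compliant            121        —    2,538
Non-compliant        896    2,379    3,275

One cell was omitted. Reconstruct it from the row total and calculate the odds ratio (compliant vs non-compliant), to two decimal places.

0.13

The missing cell is in the exposed row: 2538 − 121 = 2417.
So a = 121, b = 2417, c = 896, d = 2379.
OR = (a·d)/(b·c) = (121 × 2379) / (2417 × 896) = 287859 / 2165632 = 0.13292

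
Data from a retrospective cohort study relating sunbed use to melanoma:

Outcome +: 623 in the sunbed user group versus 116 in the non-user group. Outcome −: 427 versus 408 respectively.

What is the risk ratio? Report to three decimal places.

From the description: a = 623, b = 427, c = 116, d = 408.
Risk in exposed = 623/1050 = 0.59333; risk in unexposed = 116/524 = 0.22137.
RR = 0.59333 / 0.22137 = 2.68023
The risk among the exposed is 2.68 times that among the unexposed.

2.680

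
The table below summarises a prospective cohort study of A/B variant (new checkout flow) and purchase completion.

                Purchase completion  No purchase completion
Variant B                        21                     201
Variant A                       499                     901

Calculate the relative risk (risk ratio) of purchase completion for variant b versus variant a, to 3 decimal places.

0.265

Cells: a = 21, b = 201, c = 499, d = 901.
Risk in exposed = 21/222 = 0.09459; risk in unexposed = 499/1400 = 0.35643.
RR = 0.09459 / 0.35643 = 0.26540
The risk is 73% lower among the exposed than among the unexposed.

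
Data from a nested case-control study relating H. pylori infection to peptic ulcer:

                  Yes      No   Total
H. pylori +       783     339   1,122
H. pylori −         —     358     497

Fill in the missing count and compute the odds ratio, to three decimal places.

5.949

The missing cell is in the unexposed row: 497 − 358 = 139.
So a = 783, b = 339, c = 139, d = 358.
OR = (a·d)/(b·c) = (783 × 358) / (339 × 139) = 280314 / 47121 = 5.94881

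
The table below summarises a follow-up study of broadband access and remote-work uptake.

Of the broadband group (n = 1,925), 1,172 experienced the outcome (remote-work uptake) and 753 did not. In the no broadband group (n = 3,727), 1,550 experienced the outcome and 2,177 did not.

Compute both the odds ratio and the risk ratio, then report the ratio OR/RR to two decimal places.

1.49

From the description: a = 1172, b = 753, c = 1550, d = 2177.
OR = (1172·2177)/(753·1550) = 2551444/1167150 = 2.18605
Risk in exposed = 1172/1925 = 0.60883; risk in unexposed = 1550/3727 = 0.41588; RR = 1.46394
OR/RR = 2.18605 / 1.46394 = 1.49326
The outcome is not rare, so the OR lies further from 1 than the RR.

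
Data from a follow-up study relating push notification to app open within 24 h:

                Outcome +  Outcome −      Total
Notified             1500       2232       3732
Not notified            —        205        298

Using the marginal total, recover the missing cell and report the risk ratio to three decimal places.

1.288

The missing cell is in the unexposed row: 298 − 205 = 93.
So a = 1500, b = 2232, c = 93, d = 205.
RR = [a/(a+b)] / [c/(c+d)] = (1500/3732) / (93/298) = 0.40193/0.31208 = 1.28790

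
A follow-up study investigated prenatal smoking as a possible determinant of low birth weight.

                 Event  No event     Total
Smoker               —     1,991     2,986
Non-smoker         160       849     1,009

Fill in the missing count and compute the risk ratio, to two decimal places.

The missing cell is in the exposed row: 2986 − 1991 = 995.
So a = 995, b = 1991, c = 160, d = 849.
RR = [a/(a+b)] / [c/(c+d)] = (995/2986) / (160/1009) = 0.33322/0.15857 = 2.10138

2.10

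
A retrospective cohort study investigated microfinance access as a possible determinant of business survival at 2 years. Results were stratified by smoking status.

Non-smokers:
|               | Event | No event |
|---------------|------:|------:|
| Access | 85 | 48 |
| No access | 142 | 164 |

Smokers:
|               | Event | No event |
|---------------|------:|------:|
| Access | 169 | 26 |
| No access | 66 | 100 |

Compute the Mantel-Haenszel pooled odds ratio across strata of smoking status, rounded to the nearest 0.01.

OR_MH = Σ(aᵢdᵢ/nᵢ) / Σ(bᵢcᵢ/nᵢ), where nᵢ is the stratum total.
Stratum 1 (Non-smokers): n = 439; a·d/n = 85·164/439 = 31.7540; b·c/n = 48·142/439 = 15.5262
Stratum 2 (Smokers): n = 361; a·d/n = 169·100/361 = 46.8144; b·c/n = 26·66/361 = 4.7535
OR_MH = (31.7540 + 46.8144) / (15.5262 + 4.7535) = 78.5684 / 20.2797 = 3.87425

3.87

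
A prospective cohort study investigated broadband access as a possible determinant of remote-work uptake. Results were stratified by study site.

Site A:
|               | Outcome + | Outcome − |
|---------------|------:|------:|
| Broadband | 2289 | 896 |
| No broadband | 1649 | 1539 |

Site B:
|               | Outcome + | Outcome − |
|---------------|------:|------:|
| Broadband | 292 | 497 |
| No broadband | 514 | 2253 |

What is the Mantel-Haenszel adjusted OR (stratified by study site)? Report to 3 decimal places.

2.429

OR_MH = Σ(aᵢdᵢ/nᵢ) / Σ(bᵢcᵢ/nᵢ), where nᵢ is the stratum total.
Stratum 1 (Site A): n = 6373; a·d/n = 2289·1539/6373 = 552.7649; b·c/n = 896·1649/6373 = 231.8381
Stratum 2 (Site B): n = 3556; a·d/n = 292·2253/3556 = 185.0045; b·c/n = 497·514/3556 = 71.8386
OR_MH = (552.7649 + 185.0045) / (231.8381 + 71.8386) = 737.7694 / 303.6766 = 2.42946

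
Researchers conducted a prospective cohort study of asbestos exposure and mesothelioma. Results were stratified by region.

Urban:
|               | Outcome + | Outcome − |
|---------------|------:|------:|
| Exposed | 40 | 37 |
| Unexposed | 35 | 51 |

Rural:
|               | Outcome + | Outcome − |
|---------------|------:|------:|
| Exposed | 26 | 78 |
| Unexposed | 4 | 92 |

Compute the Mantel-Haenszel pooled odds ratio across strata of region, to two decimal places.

2.58

OR_MH = Σ(aᵢdᵢ/nᵢ) / Σ(bᵢcᵢ/nᵢ), where nᵢ is the stratum total.
Stratum 1 (Urban): n = 163; a·d/n = 40·51/163 = 12.5153; b·c/n = 37·35/163 = 7.9448
Stratum 2 (Rural): n = 200; a·d/n = 26·92/200 = 11.9600; b·c/n = 78·4/200 = 1.5600
OR_MH = (12.5153 + 11.9600) / (7.9448 + 1.5600) = 24.4753 / 9.5048 = 2.57505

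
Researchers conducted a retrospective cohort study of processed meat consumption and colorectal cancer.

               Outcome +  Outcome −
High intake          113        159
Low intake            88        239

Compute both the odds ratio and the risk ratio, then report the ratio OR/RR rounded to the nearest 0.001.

Cells: a = 113, b = 159, c = 88, d = 239.
OR = (113·239)/(159·88) = 27007/13992 = 1.93017
Risk in exposed = 113/272 = 0.41544; risk in unexposed = 88/327 = 0.26911; RR = 1.54374
OR/RR = 1.93017 / 1.54374 = 1.25032
The outcome is not rare, so the OR lies further from 1 than the RR.

1.250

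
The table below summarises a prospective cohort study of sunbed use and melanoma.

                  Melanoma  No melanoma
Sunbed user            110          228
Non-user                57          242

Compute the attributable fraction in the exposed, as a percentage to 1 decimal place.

Cells: a = 110, b = 228, c = 57, d = 242.
Risk in exposed = 110/338 = 0.32544; risk in unexposed = 57/299 = 0.19064.
RR = 0.32544/0.19064 = 1.70715
AR% = (RR − 1)/RR × 100 = (1.70715 − 1)/1.70715 × 100 = 41.4229%

41.4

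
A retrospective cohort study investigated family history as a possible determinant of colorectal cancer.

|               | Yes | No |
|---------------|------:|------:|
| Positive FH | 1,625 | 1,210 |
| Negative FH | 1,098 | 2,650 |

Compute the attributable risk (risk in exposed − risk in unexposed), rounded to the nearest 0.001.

0.280

Cells: a = 1625, b = 1210, c = 1098, d = 2650.
Risk in exposed = 1625/2835 = 0.573192; risk in unexposed = 1098/3748 = 0.292956.
Risk difference = 0.573192 − 0.292956 = 0.280236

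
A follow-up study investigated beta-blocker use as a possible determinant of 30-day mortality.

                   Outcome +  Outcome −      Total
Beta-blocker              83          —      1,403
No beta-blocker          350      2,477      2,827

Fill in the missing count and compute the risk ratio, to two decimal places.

The missing cell is in the exposed row: 1403 − 83 = 1320.
So a = 83, b = 1320, c = 350, d = 2477.
RR = [a/(a+b)] / [c/(c+d)] = (83/1403) / (350/2827) = 0.05916/0.12381 = 0.47784

0.48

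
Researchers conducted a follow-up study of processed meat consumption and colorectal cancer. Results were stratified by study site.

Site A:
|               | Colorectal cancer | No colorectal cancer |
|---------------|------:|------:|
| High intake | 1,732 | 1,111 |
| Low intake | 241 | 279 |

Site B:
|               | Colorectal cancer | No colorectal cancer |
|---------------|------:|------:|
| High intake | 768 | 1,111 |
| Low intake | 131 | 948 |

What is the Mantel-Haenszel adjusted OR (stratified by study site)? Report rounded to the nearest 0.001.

OR_MH = Σ(aᵢdᵢ/nᵢ) / Σ(bᵢcᵢ/nᵢ), where nᵢ is the stratum total.
Stratum 1 (Site A): n = 3363; a·d/n = 1732·279/3363 = 143.6896; b·c/n = 1111·241/3363 = 79.6167
Stratum 2 (Site B): n = 2958; a·d/n = 768·948/2958 = 246.1339; b·c/n = 1111·131/2958 = 49.2025
OR_MH = (143.6896 + 246.1339) / (79.6167 + 49.2025) = 389.8234 / 128.8192 = 3.02613

3.026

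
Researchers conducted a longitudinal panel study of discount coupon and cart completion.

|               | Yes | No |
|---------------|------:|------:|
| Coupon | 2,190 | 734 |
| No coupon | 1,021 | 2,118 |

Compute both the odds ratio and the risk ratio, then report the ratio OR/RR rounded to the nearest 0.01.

2.69

Cells: a = 2190, b = 734, c = 1021, d = 2118.
OR = (2190·2118)/(734·1021) = 4638420/749414 = 6.18940
Risk in exposed = 2190/2924 = 0.74897; risk in unexposed = 1021/3139 = 0.32526; RR = 2.30267
OR/RR = 6.18940 / 2.30267 = 2.68792
The outcome is not rare, so the OR lies further from 1 than the RR.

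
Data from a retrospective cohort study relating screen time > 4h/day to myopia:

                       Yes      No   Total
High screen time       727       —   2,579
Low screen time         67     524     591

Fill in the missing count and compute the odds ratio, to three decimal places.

The missing cell is in the exposed row: 2579 − 727 = 1852.
So a = 727, b = 1852, c = 67, d = 524.
OR = (a·d)/(b·c) = (727 × 524) / (1852 × 67) = 380948 / 124084 = 3.07008

3.070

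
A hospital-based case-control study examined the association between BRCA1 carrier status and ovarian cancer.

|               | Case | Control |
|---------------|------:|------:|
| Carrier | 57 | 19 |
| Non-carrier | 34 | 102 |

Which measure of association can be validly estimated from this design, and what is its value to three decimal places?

9.000

Cells: a = 57, b = 19, c = 34, d = 102.
This is a hospital-based case-control study: participants were sampled on outcome status, so risks in the source population cannot be estimated directly — relative risk is not valid here. The odds ratio is the appropriate measure.
OR = (a·d)/(b·c) = (57 × 102) / (19 × 34) = 5814 / 646 = 9.00000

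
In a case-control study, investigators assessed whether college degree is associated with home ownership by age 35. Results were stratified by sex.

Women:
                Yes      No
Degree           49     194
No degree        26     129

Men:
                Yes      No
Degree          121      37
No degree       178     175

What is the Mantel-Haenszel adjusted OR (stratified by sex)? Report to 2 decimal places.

2.24

OR_MH = Σ(aᵢdᵢ/nᵢ) / Σ(bᵢcᵢ/nᵢ), where nᵢ is the stratum total.
Stratum 1 (Women): n = 398; a·d/n = 49·129/398 = 15.8819; b·c/n = 194·26/398 = 12.6734
Stratum 2 (Men): n = 511; a·d/n = 121·175/511 = 41.4384; b·c/n = 37·178/511 = 12.8885
OR_MH = (15.8819 + 41.4384) / (12.6734 + 12.8885) = 57.3203 / 25.5618 = 2.24242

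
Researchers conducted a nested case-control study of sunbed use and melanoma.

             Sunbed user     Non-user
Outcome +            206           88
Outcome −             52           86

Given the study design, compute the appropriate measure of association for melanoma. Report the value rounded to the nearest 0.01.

3.87

Reading the table with exposure as columns: a = 206 (Sunbed user, case), b = 52 (Sunbed user, non-case), c = 88 (Non-user, case), d = 86.
This is a nested case-control study: participants were sampled on outcome status, so risks in the source population cannot be estimated directly — relative risk is not valid here. The odds ratio is the appropriate measure.
OR = (a·d)/(b·c) = (206 × 86) / (52 × 88) = 17716 / 4576 = 3.87150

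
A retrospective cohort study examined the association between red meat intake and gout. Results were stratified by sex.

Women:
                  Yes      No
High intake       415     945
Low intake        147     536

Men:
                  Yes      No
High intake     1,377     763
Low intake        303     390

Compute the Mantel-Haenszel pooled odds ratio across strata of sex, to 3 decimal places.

OR_MH = Σ(aᵢdᵢ/nᵢ) / Σ(bᵢcᵢ/nᵢ), where nᵢ is the stratum total.
Stratum 1 (Women): n = 2043; a·d/n = 415·536/2043 = 108.8791; b·c/n = 945·147/2043 = 67.9956
Stratum 2 (Men): n = 2833; a·d/n = 1377·390/2833 = 189.5623; b·c/n = 763·303/2833 = 81.6057
OR_MH = (108.8791 + 189.5623) / (67.9956 + 81.6057) = 298.4414 / 149.6013 = 1.99491

1.995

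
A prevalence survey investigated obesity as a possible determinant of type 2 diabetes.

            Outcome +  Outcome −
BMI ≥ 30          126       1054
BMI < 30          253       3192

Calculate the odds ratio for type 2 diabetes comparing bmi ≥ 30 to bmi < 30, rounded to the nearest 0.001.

Cells: a = 126, b = 1054, c = 253, d = 3192.
OR = (a·d)/(b·c) = (126 × 3192) / (1054 × 253) = 402192 / 266662 = 1.50825
The odds of type 2 diabetes are about 1.51 times as high in the bmi ≥ 30 group.

1.508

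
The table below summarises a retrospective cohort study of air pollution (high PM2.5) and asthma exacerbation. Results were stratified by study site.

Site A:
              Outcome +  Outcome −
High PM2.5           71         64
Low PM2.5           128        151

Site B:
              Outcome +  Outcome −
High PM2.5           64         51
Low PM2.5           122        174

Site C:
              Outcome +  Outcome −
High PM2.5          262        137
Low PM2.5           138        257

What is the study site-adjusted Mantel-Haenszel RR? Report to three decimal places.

1.544

RR_MH = Σ(aᵢ·n₀ᵢ/nᵢ) / Σ(cᵢ·n₁ᵢ/nᵢ), with n₁ᵢ = aᵢ+bᵢ (exposed), n₀ᵢ = cᵢ+dᵢ (unexposed), nᵢ = n₁ᵢ+n₀ᵢ.
Stratum 1 (Site A): n₁ = 135, n₀ = 279, n = 414; a·n₀/n = 71·279/414 = 47.8478; c·n₁/n = 128·135/414 = 41.7391
Stratum 2 (Site B): n₁ = 115, n₀ = 296, n = 411; a·n₀/n = 64·296/411 = 46.0925; c·n₁/n = 122·115/411 = 34.1363
Stratum 3 (Site C): n₁ = 399, n₀ = 395, n = 794; a·n₀/n = 262·395/794 = 130.3401; c·n₁/n = 138·399/794 = 69.3476
RR_MH = (47.8478 + 46.0925 + 130.3401) / (41.7391 + 34.1363 + 69.3476) = 224.2803 / 145.2230 = 1.54439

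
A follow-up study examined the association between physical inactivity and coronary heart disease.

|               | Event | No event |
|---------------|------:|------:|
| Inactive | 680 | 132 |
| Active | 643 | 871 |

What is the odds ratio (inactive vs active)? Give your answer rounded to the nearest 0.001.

Cells: a = 680, b = 132, c = 643, d = 871.
OR = (a·d)/(b·c) = (680 × 871) / (132 × 643) = 592280 / 84876 = 6.97818
The odds of coronary heart disease are about 6.98 times as high in the inactive group.

6.978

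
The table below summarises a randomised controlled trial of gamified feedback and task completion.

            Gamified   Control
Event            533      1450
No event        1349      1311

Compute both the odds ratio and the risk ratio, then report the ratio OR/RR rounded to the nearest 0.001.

Reading the table with exposure as columns: a = 533 (Gamified, case), b = 1349 (Gamified, non-case), c = 1450 (Control, case), d = 1311.
OR = (533·1311)/(1349·1450) = 698763/1956050 = 0.35723
Risk in exposed = 533/1882 = 0.28321; risk in unexposed = 1450/2761 = 0.52517; RR = 0.53927
OR/RR = 0.35723 / 0.53927 = 0.66244
The outcome is not rare, so the OR lies further from 1 than the RR.

0.662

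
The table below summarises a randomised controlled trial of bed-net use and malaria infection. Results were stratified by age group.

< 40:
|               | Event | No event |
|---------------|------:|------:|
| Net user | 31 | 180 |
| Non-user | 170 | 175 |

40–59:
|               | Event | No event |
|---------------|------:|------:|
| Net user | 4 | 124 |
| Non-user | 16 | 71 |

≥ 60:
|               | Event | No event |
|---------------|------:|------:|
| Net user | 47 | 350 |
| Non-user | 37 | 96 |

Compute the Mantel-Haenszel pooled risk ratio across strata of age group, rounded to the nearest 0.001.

RR_MH = Σ(aᵢ·n₀ᵢ/nᵢ) / Σ(cᵢ·n₁ᵢ/nᵢ), with n₁ᵢ = aᵢ+bᵢ (exposed), n₀ᵢ = cᵢ+dᵢ (unexposed), nᵢ = n₁ᵢ+n₀ᵢ.
Stratum 1 (< 40): n₁ = 211, n₀ = 345, n = 556; a·n₀/n = 31·345/556 = 19.2356; c·n₁/n = 170·211/556 = 64.5144
Stratum 2 (40–59): n₁ = 128, n₀ = 87, n = 215; a·n₀/n = 4·87/215 = 1.6186; c·n₁/n = 16·128/215 = 9.5256
Stratum 3 (≥ 60): n₁ = 397, n₀ = 133, n = 530; a·n₀/n = 47·133/530 = 11.7943; c·n₁/n = 37·397/530 = 27.7151
RR_MH = (19.2356 + 1.6186 + 11.7943) / (64.5144 + 9.5256 + 27.7151) = 32.6486 / 101.7551 = 0.32085

0.321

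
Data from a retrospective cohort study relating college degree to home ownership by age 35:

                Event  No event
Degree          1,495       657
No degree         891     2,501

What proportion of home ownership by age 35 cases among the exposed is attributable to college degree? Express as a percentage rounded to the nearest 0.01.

62.19

Cells: a = 1495, b = 657, c = 891, d = 2501.
Risk in exposed = 1495/2152 = 0.69470; risk in unexposed = 891/3392 = 0.26268.
RR = 0.69470/0.26268 = 2.64470
AR% = (RR − 1)/RR × 100 = (2.64470 − 1)/2.64470 × 100 = 62.1886%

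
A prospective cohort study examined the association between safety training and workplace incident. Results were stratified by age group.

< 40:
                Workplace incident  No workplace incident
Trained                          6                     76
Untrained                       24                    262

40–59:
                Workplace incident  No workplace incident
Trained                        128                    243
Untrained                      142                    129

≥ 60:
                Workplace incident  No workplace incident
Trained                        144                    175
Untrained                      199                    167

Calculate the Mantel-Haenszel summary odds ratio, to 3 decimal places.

0.594

OR_MH = Σ(aᵢdᵢ/nᵢ) / Σ(bᵢcᵢ/nᵢ), where nᵢ is the stratum total.
Stratum 1 (< 40): n = 368; a·d/n = 6·262/368 = 4.2717; b·c/n = 76·24/368 = 4.9565
Stratum 2 (40–59): n = 642; a·d/n = 128·129/642 = 25.7196; b·c/n = 243·142/642 = 53.7477
Stratum 3 (≥ 60): n = 685; a·d/n = 144·167/685 = 35.1066; b·c/n = 175·199/685 = 50.8394
OR_MH = (4.2717 + 25.7196 + 35.1066) / (4.9565 + 53.7477 + 50.8394) = 65.0979 / 109.5436 = 0.59427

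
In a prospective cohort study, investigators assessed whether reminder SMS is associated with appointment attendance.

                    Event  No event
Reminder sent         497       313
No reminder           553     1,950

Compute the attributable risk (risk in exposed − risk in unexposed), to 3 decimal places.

0.393

Cells: a = 497, b = 313, c = 553, d = 1950.
Risk in exposed = 497/810 = 0.613580; risk in unexposed = 553/2503 = 0.220935.
Risk difference = 0.613580 − 0.220935 = 0.392645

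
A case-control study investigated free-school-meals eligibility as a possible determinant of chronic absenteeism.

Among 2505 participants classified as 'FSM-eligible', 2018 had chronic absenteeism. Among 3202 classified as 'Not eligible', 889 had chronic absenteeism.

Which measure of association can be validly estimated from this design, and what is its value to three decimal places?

10.781

From the description: a = 2018, b = 487, c = 889, d = 2313.
This is a case-control study: participants were sampled on outcome status, so risks in the source population cannot be estimated directly — relative risk is not valid here. The odds ratio is the appropriate measure.
OR = (a·d)/(b·c) = (2018 × 2313) / (487 × 889) = 4667634 / 432943 = 10.78117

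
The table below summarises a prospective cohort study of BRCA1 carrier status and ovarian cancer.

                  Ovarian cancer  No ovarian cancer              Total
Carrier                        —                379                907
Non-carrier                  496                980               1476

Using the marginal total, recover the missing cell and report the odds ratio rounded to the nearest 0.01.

2.75

The missing cell is in the exposed row: 907 − 379 = 528.
So a = 528, b = 379, c = 496, d = 980.
OR = (a·d)/(b·c) = (528 × 980) / (379 × 496) = 517440 / 187984 = 2.75257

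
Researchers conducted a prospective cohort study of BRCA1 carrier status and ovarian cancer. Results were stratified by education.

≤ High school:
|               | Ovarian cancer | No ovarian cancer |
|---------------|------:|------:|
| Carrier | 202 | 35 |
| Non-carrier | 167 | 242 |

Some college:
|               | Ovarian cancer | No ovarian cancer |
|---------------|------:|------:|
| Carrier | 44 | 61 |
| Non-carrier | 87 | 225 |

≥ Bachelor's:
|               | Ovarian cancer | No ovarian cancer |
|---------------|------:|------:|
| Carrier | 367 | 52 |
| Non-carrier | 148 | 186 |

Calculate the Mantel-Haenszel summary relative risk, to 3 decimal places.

1.955

RR_MH = Σ(aᵢ·n₀ᵢ/nᵢ) / Σ(cᵢ·n₁ᵢ/nᵢ), with n₁ᵢ = aᵢ+bᵢ (exposed), n₀ᵢ = cᵢ+dᵢ (unexposed), nᵢ = n₁ᵢ+n₀ᵢ.
Stratum 1 (≤ High school): n₁ = 237, n₀ = 409, n = 646; a·n₀/n = 202·409/646 = 127.8916; c·n₁/n = 167·237/646 = 61.2678
Stratum 2 (Some college): n₁ = 105, n₀ = 312, n = 417; a·n₀/n = 44·312/417 = 32.9209; c·n₁/n = 87·105/417 = 21.9065
Stratum 3 (≥ Bachelor's): n₁ = 419, n₀ = 334, n = 753; a·n₀/n = 367·334/753 = 162.7862; c·n₁/n = 148·419/753 = 82.3533
RR_MH = (127.8916 + 32.9209 + 162.7862) / (61.2678 + 21.9065 + 82.3533) = 323.5987 / 165.5275 = 1.95495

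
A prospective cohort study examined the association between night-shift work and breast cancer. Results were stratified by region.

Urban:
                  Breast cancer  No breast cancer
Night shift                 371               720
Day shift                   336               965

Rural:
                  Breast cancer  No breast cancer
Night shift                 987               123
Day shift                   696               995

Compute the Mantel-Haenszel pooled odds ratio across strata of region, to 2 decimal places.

3.80

OR_MH = Σ(aᵢdᵢ/nᵢ) / Σ(bᵢcᵢ/nᵢ), where nᵢ is the stratum total.
Stratum 1 (Urban): n = 2392; a·d/n = 371·965/2392 = 149.6718; b·c/n = 720·336/2392 = 101.1371
Stratum 2 (Rural): n = 2801; a·d/n = 987·995/2801 = 350.6123; b·c/n = 123·696/2801 = 30.5634
OR_MH = (149.6718 + 350.6123) / (101.1371 + 30.5634) = 500.2841 / 131.7005 = 3.79865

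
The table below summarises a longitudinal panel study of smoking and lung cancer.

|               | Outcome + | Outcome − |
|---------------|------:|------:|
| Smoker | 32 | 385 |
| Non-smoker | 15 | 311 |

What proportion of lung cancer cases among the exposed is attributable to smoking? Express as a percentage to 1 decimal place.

40.0

Cells: a = 32, b = 385, c = 15, d = 311.
Risk in exposed = 32/417 = 0.07674; risk in unexposed = 15/326 = 0.04601.
RR = 0.07674/0.04601 = 1.66779
AR% = (RR − 1)/RR × 100 = (1.66779 − 1)/1.66779 × 100 = 40.0403%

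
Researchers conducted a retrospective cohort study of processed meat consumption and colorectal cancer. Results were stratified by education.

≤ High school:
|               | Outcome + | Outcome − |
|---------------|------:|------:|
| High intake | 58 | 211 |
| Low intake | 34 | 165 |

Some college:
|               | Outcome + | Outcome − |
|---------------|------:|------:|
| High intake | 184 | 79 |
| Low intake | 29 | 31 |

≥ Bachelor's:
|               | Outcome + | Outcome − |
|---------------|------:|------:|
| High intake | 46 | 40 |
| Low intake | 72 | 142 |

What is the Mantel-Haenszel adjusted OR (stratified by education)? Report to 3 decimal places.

1.870

OR_MH = Σ(aᵢdᵢ/nᵢ) / Σ(bᵢcᵢ/nᵢ), where nᵢ is the stratum total.
Stratum 1 (≤ High school): n = 468; a·d/n = 58·165/468 = 20.4487; b·c/n = 211·34/468 = 15.3291
Stratum 2 (Some college): n = 323; a·d/n = 184·31/323 = 17.6594; b·c/n = 79·29/323 = 7.0929
Stratum 3 (≥ Bachelor's): n = 300; a·d/n = 46·142/300 = 21.7733; b·c/n = 40·72/300 = 9.6000
OR_MH = (20.4487 + 17.6594 + 21.7733) / (15.3291 + 7.0929 + 9.6000) = 59.8815 / 32.0219 = 1.87001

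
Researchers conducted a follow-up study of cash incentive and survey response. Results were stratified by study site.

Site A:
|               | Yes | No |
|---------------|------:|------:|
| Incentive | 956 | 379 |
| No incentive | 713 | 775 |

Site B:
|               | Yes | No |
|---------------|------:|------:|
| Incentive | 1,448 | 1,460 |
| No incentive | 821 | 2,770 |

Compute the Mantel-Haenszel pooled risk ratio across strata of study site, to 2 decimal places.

RR_MH = Σ(aᵢ·n₀ᵢ/nᵢ) / Σ(cᵢ·n₁ᵢ/nᵢ), with n₁ᵢ = aᵢ+bᵢ (exposed), n₀ᵢ = cᵢ+dᵢ (unexposed), nᵢ = n₁ᵢ+n₀ᵢ.
Stratum 1 (Site A): n₁ = 1335, n₀ = 1488, n = 2823; a·n₀/n = 956·1488/2823 = 503.9065; c·n₁/n = 713·1335/2823 = 337.1785
Stratum 2 (Site B): n₁ = 2908, n₀ = 3591, n = 6499; a·n₀/n = 1448·3591/6499 = 800.0874; c·n₁/n = 821·2908/6499 = 367.3593
RR_MH = (503.9065 + 800.0874) / (337.1785 + 367.3593) = 1303.9939 / 704.5378 = 1.85085

1.85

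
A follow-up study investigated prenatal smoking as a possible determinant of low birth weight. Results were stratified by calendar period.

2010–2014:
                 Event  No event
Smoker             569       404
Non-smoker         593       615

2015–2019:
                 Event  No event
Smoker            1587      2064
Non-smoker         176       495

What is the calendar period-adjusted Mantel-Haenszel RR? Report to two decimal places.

RR_MH = Σ(aᵢ·n₀ᵢ/nᵢ) / Σ(cᵢ·n₁ᵢ/nᵢ), with n₁ᵢ = aᵢ+bᵢ (exposed), n₀ᵢ = cᵢ+dᵢ (unexposed), nᵢ = n₁ᵢ+n₀ᵢ.
Stratum 1 (2010–2014): n₁ = 973, n₀ = 1208, n = 2181; a·n₀/n = 569·1208/2181 = 315.1545; c·n₁/n = 593·973/2181 = 264.5525
Stratum 2 (2015–2019): n₁ = 3651, n₀ = 671, n = 4322; a·n₀/n = 1587·671/4322 = 246.3852; c·n₁/n = 176·3651/4322 = 148.6756
RR_MH = (315.1545 + 246.3852) / (264.5525 + 148.6756) = 561.5398 / 413.2281 = 1.35891

1.36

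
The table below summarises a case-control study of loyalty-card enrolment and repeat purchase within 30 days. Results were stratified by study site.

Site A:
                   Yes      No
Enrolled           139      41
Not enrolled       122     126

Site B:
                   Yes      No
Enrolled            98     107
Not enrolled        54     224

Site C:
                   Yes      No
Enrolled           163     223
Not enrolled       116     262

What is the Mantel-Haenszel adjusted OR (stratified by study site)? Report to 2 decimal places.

OR_MH = Σ(aᵢdᵢ/nᵢ) / Σ(bᵢcᵢ/nᵢ), where nᵢ is the stratum total.
Stratum 1 (Site A): n = 428; a·d/n = 139·126/428 = 40.9206; b·c/n = 41·122/428 = 11.6869
Stratum 2 (Site B): n = 483; a·d/n = 98·224/483 = 45.4493; b·c/n = 107·54/483 = 11.9627
Stratum 3 (Site C): n = 764; a·d/n = 163·262/764 = 55.8979; b·c/n = 223·116/764 = 33.8586
OR_MH = (40.9206 + 45.4493 + 55.8979) / (11.6869 + 11.9627 + 33.8586) = 142.2677 / 57.5083 = 2.47387

2.47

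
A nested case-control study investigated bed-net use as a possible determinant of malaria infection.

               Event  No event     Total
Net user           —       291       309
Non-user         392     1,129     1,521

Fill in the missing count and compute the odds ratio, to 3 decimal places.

0.178

The missing cell is in the exposed row: 309 − 291 = 18.
So a = 18, b = 291, c = 392, d = 1129.
OR = (a·d)/(b·c) = (18 × 1129) / (291 × 392) = 20322 / 114072 = 0.17815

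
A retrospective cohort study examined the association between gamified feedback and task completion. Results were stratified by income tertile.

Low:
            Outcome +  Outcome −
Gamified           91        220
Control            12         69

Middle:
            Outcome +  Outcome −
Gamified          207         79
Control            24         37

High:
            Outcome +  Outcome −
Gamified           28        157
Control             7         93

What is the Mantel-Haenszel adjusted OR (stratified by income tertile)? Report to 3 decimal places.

OR_MH = Σ(aᵢdᵢ/nᵢ) / Σ(bᵢcᵢ/nᵢ), where nᵢ is the stratum total.
Stratum 1 (Low): n = 392; a·d/n = 91·69/392 = 16.0179; b·c/n = 220·12/392 = 6.7347
Stratum 2 (Middle): n = 347; a·d/n = 207·37/347 = 22.0720; b·c/n = 79·24/347 = 5.4640
Stratum 3 (High): n = 285; a·d/n = 28·93/285 = 9.1368; b·c/n = 157·7/285 = 3.8561
OR_MH = (16.0179 + 22.0720 + 9.1368) / (6.7347 + 5.4640 + 3.8561) = 47.2267 / 16.0548 = 2.94159

2.942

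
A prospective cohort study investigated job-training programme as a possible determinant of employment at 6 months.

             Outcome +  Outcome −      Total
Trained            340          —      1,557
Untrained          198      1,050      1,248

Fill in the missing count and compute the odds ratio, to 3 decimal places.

1.482

The missing cell is in the exposed row: 1557 − 340 = 1217.
So a = 340, b = 1217, c = 198, d = 1050.
OR = (a·d)/(b·c) = (340 × 1050) / (1217 × 198) = 357000 / 240966 = 1.48154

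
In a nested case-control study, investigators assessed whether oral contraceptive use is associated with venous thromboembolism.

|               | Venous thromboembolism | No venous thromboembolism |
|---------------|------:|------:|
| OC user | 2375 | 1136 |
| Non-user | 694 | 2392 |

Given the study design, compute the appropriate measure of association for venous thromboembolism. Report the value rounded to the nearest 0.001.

Cells: a = 2375, b = 1136, c = 694, d = 2392.
This is a nested case-control study: participants were sampled on outcome status, so risks in the source population cannot be estimated directly — relative risk is not valid here. The odds ratio is the appropriate measure.
OR = (a·d)/(b·c) = (2375 × 2392) / (1136 × 694) = 5681000 / 788384 = 7.20588

7.206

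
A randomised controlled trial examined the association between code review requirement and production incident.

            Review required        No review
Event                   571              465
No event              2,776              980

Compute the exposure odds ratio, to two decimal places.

Reading the table with exposure as columns: a = 571 (Review required, case), b = 2776 (Review required, non-case), c = 465 (No review, case), d = 980.
OR = (a·d)/(b·c) = (571 × 980) / (2776 × 465) = 559580 / 1290840 = 0.43350
Exposure is associated with lower odds of production incident (OR = 0.43 < 1).

0.43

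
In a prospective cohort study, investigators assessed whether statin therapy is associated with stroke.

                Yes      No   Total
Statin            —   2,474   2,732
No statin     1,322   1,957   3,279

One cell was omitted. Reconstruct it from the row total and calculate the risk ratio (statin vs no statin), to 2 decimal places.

0.23

The missing cell is in the exposed row: 2732 − 2474 = 258.
So a = 258, b = 2474, c = 1322, d = 1957.
RR = [a/(a+b)] / [c/(c+d)] = (258/2732) / (1322/3279) = 0.09444/0.40317 = 0.23423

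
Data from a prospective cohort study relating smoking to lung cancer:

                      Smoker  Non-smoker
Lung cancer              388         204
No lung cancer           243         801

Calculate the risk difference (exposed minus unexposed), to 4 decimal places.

0.4119

Reading the table with exposure as columns: a = 388 (Smoker, case), b = 243 (Smoker, non-case), c = 204 (Non-smoker, case), d = 801.
Risk in exposed = 388/631 = 0.614897; risk in unexposed = 204/1005 = 0.202985.
Risk difference = 0.614897 − 0.202985 = 0.411912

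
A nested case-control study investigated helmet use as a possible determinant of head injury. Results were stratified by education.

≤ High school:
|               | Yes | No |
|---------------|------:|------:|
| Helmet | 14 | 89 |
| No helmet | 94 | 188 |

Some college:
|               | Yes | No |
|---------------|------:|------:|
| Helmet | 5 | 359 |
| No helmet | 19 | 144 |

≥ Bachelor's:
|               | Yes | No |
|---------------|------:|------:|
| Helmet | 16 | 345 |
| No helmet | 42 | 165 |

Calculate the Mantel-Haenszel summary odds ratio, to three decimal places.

0.214

OR_MH = Σ(aᵢdᵢ/nᵢ) / Σ(bᵢcᵢ/nᵢ), where nᵢ is the stratum total.
Stratum 1 (≤ High school): n = 385; a·d/n = 14·188/385 = 6.8364; b·c/n = 89·94/385 = 21.7299
Stratum 2 (Some college): n = 527; a·d/n = 5·144/527 = 1.3662; b·c/n = 359·19/527 = 12.9431
Stratum 3 (≥ Bachelor's): n = 568; a·d/n = 16·165/568 = 4.6479; b·c/n = 345·42/568 = 25.5106
OR_MH = (6.8364 + 1.3662 + 4.6479) / (21.7299 + 12.9431 + 25.5106) = 12.8505 / 60.1835 = 0.21352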